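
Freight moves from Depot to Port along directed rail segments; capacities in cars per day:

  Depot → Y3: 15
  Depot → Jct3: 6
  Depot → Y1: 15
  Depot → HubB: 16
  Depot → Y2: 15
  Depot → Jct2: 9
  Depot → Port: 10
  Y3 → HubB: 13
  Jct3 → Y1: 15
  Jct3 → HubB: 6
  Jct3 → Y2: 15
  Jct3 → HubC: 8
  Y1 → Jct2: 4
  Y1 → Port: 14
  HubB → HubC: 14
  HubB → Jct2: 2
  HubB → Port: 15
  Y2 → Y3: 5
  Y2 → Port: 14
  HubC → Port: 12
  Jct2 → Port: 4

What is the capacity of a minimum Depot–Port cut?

Augment Depot→Port: bottleneck 10, flow now 10.
Augment Depot→Y1→Port: bottleneck 14, flow now 24.
Augment Depot→HubB→Port: bottleneck 15, flow now 39.
Augment Depot→Y2→Port: bottleneck 14, flow now 53.
Augment Depot→Jct2→Port: bottleneck 4, flow now 57.
Augment Depot→Jct3→HubC→Port: bottleneck 6, flow now 63.
Augment Depot→HubB→HubC→Port: bottleneck 1, flow now 64.
Augment Depot→Y3→HubB→HubC→Port: bottleneck 5, flow now 69.
No augmenting path remains; maximum flow = 69.
By max-flow min-cut, the minimum cut capacity equals the max flow.
In the residual graph, reachable from Depot: {Depot, Y3, Jct3, Y1, HubB, Y2, HubC, Jct2}.
Min-cut edges: Depot→Port (10), Y1→Port (14), HubB→Port (15), Y2→Port (14), HubC→Port (12), Jct2→Port (4); capacity 10 + 14 + 15 + 14 + 12 + 4 = 69.

69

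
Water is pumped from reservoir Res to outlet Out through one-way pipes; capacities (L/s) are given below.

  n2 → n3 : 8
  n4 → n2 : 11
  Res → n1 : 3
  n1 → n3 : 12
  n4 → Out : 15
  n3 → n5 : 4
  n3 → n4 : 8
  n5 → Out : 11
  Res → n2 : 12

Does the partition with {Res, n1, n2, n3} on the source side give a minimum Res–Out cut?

Given cut capacity: 8 + 4 = 12.
Augment Res→n1→n3→n4→Out: bottleneck 3, flow now 3.
Augment Res→n2→n3→n4→Out: bottleneck 5, flow now 8.
Augment Res→n2→n3→n5→Out: bottleneck 3, flow now 11.
No augmenting path remains; maximum flow = 11.
In the residual graph, reachable from Res: {Res, n2}.
Min-cut edges: Res→n1 (3), n2→n3 (8); capacity 3 + 8 = 11.
Cut capacity 12 exceeds the max flow 11, so it is not minimum.

No — its capacity is 12, but the minimum cut has capacity 11.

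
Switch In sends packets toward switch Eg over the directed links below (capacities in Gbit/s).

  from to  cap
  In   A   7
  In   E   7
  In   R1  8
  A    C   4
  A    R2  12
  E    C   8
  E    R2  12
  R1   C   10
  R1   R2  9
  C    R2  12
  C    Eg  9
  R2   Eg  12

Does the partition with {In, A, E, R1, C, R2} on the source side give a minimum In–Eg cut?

Yes — it is a minimum cut (capacity 21).

Given cut capacity: 9 + 12 = 21.
Augment In→A→C→Eg: bottleneck 4, flow now 4.
Augment In→A→R2→Eg: bottleneck 3, flow now 7.
Augment In→E→C→Eg: bottleneck 5, flow now 12.
Augment In→E→R2→Eg: bottleneck 2, flow now 14.
Augment In→R1→R2→Eg: bottleneck 7, flow now 21.
No augmenting path remains; maximum flow = 21.
Cut capacity 21 equals the max flow, so it is a minimum cut.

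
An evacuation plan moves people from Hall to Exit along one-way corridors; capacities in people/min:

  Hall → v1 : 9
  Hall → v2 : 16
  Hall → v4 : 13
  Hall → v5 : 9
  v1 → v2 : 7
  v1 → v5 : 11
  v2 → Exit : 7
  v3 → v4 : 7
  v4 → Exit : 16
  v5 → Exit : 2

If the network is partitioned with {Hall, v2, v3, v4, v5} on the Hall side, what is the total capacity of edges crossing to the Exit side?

34

Edges leaving {Hall, v2, v3, v4, v5}: Hall→v1 (9), v2→Exit (7), v4→Exit (16), v5→Exit (2).
Cut capacity = 9 + 7 + 16 + 2 = 34.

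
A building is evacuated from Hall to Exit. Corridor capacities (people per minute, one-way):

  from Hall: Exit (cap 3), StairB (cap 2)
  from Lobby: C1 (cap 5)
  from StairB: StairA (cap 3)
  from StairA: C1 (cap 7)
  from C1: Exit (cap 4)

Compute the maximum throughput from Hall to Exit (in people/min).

Augment Hall→Exit: bottleneck 3, flow now 3.
Augment Hall→StairB→StairA→C1→Exit: bottleneck 2, flow now 5.
No augmenting path remains; maximum flow = 5.
In the residual graph, reachable from Hall: {Hall}.
Min-cut edges: Hall→StairB (2), Hall→Exit (3); capacity 2 + 3 = 5.
This cut is saturated, so no flow can exceed 5.

5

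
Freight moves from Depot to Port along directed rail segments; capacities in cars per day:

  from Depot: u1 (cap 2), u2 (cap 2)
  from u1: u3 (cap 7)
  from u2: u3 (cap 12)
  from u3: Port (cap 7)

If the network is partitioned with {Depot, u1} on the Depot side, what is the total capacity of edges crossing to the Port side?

Edges leaving {Depot, u1}: Depot→u2 (2), u1→u3 (7).
Cut capacity = 2 + 7 = 9.

9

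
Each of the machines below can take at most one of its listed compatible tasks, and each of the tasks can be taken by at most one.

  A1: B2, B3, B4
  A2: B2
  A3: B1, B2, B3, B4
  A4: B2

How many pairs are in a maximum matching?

3

Unit-capacity flow: source→left, listed edges, right→sink; max matching = max flow.
Augmenting path A1→B2 (+1); matched 1.
Augmenting path A3→B1 (+1); matched 2.
Augmenting path A2→B2→A1→B3 (+1); matched 3.
No augmenting path remains; maximum matching = 3.
König certificate: {A1, A3, B2} is a vertex cover of size 3 (every listed pair touches it), so no matching can be larger.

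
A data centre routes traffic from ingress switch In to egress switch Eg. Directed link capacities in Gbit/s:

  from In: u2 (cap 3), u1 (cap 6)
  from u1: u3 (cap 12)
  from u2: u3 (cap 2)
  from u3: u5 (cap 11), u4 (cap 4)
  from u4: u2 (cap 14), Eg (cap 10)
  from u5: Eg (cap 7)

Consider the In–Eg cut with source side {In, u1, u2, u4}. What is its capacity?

Edges leaving {In, u1, u2, u4}: u1→u3 (12), u2→u3 (2), u4→Eg (10).
Cut capacity = 12 + 2 + 10 = 24.

24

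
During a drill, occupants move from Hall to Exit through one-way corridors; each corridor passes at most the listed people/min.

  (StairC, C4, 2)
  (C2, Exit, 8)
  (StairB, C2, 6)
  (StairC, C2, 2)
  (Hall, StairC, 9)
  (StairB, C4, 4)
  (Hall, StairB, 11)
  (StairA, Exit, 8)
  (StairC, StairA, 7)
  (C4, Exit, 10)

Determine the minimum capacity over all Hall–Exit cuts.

19

Augment Hall→StairC→C4→Exit: bottleneck 2, flow now 2.
Augment Hall→StairC→StairA→Exit: bottleneck 7, flow now 9.
Augment Hall→StairB→C4→Exit: bottleneck 4, flow now 13.
Augment Hall→StairB→C2→Exit: bottleneck 6, flow now 19.
No augmenting path remains; maximum flow = 19.
By max-flow min-cut, the minimum cut capacity equals the max flow.
In the residual graph, reachable from Hall: {Hall, StairB}.
Min-cut edges: Hall→StairC (9), StairB→C4 (4), StairB→C2 (6); capacity 9 + 4 + 6 = 19.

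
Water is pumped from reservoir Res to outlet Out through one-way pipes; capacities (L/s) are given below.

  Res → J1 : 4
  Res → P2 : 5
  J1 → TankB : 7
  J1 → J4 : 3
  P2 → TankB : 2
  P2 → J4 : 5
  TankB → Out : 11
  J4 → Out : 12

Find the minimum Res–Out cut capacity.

Augment Res→J1→TankB→Out: bottleneck 4, flow now 4.
Augment Res→P2→TankB→Out: bottleneck 2, flow now 6.
Augment Res→P2→J4→Out: bottleneck 3, flow now 9.
No augmenting path remains; maximum flow = 9.
By max-flow min-cut, the minimum cut capacity equals the max flow.
In the residual graph, reachable from Res: {Res}.
Min-cut edges: Res→J1 (4), Res→P2 (5); capacity 4 + 5 = 9.

9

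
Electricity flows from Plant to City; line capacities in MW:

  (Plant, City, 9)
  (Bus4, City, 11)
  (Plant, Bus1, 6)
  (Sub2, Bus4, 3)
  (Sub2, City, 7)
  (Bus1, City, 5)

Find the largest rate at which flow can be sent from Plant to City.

14

Augment Plant→City: bottleneck 9, flow now 9.
Augment Plant→Bus1→City: bottleneck 5, flow now 14.
No augmenting path remains; maximum flow = 14.
In the residual graph, reachable from Plant: {Plant, Bus1}.
Min-cut edges: Plant→City (9), Bus1→City (5); capacity 9 + 5 = 14.
This cut is saturated, so no flow can exceed 14.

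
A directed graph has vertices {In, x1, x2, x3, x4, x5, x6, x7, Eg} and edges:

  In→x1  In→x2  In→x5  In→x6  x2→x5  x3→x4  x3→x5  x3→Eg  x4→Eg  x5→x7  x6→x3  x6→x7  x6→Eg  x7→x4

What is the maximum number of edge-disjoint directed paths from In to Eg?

2

Assign every edge capacity 1; by Menger, the answer equals the max flow.
Path In→x6→Eg (+1); total 1.
Path In→x5→x7→x4→Eg (+1); total 2.
No residual In→Eg path; max flow = 2.
Certifying cut of size 2: {In→x6, x5→x7}.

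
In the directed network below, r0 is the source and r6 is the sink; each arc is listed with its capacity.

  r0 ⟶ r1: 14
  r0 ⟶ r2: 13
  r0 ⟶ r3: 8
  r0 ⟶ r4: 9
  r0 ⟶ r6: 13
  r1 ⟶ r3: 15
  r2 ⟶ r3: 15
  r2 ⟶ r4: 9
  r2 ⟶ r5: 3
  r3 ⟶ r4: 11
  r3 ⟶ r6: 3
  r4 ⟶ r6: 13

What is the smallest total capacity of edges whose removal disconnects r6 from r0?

29

Augment r0→r6: bottleneck 13, flow now 13.
Augment r0→r3→r6: bottleneck 3, flow now 16.
Augment r0→r4→r6: bottleneck 9, flow now 25.
Augment r0→r2→r4→r6: bottleneck 4, flow now 29.
No augmenting path remains; maximum flow = 29.
By max-flow min-cut, the minimum cut capacity equals the max flow.
In the residual graph, reachable from r0: {r0, r1, r2, r3, r4, r5}.
Min-cut edges: r0→r6 (13), r3→r6 (3), r4→r6 (13); capacity 13 + 3 + 13 = 29.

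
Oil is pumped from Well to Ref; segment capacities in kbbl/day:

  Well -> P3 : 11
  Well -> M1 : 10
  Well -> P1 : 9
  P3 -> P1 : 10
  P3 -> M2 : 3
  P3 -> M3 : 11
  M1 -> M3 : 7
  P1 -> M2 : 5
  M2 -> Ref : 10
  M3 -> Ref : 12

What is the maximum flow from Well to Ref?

Augment Well→P3→M2→Ref: bottleneck 3, flow now 3.
Augment Well→P3→M3→Ref: bottleneck 8, flow now 11.
Augment Well→M1→M3→Ref: bottleneck 4, flow now 15.
Augment Well→P1→M2→Ref: bottleneck 5, flow now 20.
No augmenting path remains; maximum flow = 20.
In the residual graph, reachable from Well: {Well, P3, M1, P1, M3}.
Min-cut edges: P3→M2 (3), P1→M2 (5), M3→Ref (12); capacity 3 + 5 + 12 = 20.
This cut is saturated, so no flow can exceed 20.

20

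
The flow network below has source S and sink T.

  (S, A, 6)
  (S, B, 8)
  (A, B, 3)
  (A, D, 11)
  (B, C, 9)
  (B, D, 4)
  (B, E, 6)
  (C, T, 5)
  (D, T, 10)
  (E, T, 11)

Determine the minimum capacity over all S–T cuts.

14

Augment S→A→D→T: bottleneck 6, flow now 6.
Augment S→B→C→T: bottleneck 5, flow now 11.
Augment S→B→D→T: bottleneck 3, flow now 14.
No augmenting path remains; maximum flow = 14.
By max-flow min-cut, the minimum cut capacity equals the max flow.
In the residual graph, reachable from S: {S}.
Min-cut edges: S→A (6), S→B (8); capacity 6 + 8 = 14.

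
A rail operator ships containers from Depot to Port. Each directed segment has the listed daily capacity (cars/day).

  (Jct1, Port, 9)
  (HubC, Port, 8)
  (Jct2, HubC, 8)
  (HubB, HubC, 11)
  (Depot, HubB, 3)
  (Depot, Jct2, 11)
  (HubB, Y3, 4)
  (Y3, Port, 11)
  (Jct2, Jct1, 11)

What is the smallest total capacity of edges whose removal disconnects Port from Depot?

Augment Depot→HubB→HubC→Port: bottleneck 3, flow now 3.
Augment Depot→Jct2→HubC→Port: bottleneck 5, flow now 8.
Augment Depot→Jct2→Jct1→Port: bottleneck 6, flow now 14.
No augmenting path remains; maximum flow = 14.
By max-flow min-cut, the minimum cut capacity equals the max flow.
In the residual graph, reachable from Depot: {Depot}.
Min-cut edges: Depot→HubB (3), Depot→Jct2 (11); capacity 3 + 11 = 14.

14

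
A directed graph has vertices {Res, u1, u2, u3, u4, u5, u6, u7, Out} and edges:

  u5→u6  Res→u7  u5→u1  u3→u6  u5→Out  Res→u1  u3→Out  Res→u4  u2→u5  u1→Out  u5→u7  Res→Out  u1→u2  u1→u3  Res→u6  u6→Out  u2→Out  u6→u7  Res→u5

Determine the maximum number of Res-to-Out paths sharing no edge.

Assign every edge capacity 1; by Menger, the answer equals the max flow.
Path Res→Out (+1); total 1.
Path Res→u1→Out (+1); total 2.
Path Res→u5→Out (+1); total 3.
Path Res→u6→Out (+1); total 4.
No residual Res→Out path; max flow = 4.
Certifying cut of size 4: {Res→Out, Res→u1, Res→u5, Res→u6}.

4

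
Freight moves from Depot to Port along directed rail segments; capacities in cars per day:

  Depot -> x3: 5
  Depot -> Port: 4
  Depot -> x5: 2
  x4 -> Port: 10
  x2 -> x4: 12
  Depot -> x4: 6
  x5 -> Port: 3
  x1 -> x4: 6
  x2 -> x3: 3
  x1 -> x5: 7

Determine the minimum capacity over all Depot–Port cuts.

Augment Depot→Port: bottleneck 4, flow now 4.
Augment Depot→x4→Port: bottleneck 6, flow now 10.
Augment Depot→x5→Port: bottleneck 2, flow now 12.
No augmenting path remains; maximum flow = 12.
By max-flow min-cut, the minimum cut capacity equals the max flow.
In the residual graph, reachable from Depot: {Depot, x3}.
Min-cut edges: Depot→x4 (6), Depot→x5 (2), Depot→Port (4); capacity 6 + 2 + 4 = 12.

12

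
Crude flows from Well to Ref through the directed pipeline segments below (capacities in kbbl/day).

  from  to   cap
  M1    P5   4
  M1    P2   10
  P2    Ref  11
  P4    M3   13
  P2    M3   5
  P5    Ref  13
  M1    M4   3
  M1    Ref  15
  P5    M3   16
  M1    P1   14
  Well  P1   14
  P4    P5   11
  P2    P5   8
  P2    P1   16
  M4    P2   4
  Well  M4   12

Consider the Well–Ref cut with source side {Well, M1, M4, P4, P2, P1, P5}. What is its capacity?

73

Edges leaving {Well, M1, M4, P4, P2, P1, P5}: M1→Ref (15), P4→M3 (13), P2→M3 (5), P2→Ref (11), P5→M3 (16), P5→Ref (13).
Cut capacity = 15 + 13 + 5 + 11 + 16 + 13 = 73.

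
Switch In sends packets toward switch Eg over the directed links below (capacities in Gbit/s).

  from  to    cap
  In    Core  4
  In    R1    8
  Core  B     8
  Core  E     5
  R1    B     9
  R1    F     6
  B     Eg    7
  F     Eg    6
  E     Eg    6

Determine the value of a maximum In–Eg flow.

Augment In→Core→B→Eg: bottleneck 4, flow now 4.
Augment In→R1→B→Eg: bottleneck 3, flow now 7.
Augment In→R1→F→Eg: bottleneck 5, flow now 12.
No augmenting path remains; maximum flow = 12.
In the residual graph, reachable from In: {In}.
Min-cut edges: In→Core (4), In→R1 (8); capacity 4 + 8 = 12.
This cut is saturated, so no flow can exceed 12.

12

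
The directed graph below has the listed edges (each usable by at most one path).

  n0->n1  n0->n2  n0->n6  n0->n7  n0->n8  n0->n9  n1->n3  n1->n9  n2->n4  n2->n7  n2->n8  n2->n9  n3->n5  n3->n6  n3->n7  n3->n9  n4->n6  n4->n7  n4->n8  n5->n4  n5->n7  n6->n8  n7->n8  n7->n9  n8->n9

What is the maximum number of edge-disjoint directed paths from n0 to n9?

Assign every edge capacity 1; by Menger, the answer equals the max flow.
Path n0→n9 (+1); total 1.
Path n0→n1→n9 (+1); total 2.
Path n0→n2→n9 (+1); total 3.
Path n0→n7→n9 (+1); total 4.
Path n0→n8→n9 (+1); total 5.
No residual n0→n9 path; max flow = 5.
Certifying cut of size 5: {n0→n1, n0→n2, n0→n7, n0→n9, n8→n9}.

5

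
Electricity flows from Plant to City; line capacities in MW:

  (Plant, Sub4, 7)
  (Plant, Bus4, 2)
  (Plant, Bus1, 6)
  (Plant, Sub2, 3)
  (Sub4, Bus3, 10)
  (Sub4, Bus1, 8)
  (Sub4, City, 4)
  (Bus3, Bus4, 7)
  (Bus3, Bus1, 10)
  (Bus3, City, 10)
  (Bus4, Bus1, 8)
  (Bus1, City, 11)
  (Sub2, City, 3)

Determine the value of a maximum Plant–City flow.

Augment Plant→Sub4→City: bottleneck 4, flow now 4.
Augment Plant→Bus1→City: bottleneck 6, flow now 10.
Augment Plant→Sub2→City: bottleneck 3, flow now 13.
Augment Plant→Sub4→Bus3→City: bottleneck 3, flow now 16.
Augment Plant→Bus4→Bus1→City: bottleneck 2, flow now 18.
No augmenting path remains; maximum flow = 18.
In the residual graph, reachable from Plant: {Plant}.
Min-cut edges: Plant→Sub4 (7), Plant→Bus4 (2), Plant→Bus1 (6), Plant→Sub2 (3); capacity 7 + 2 + 6 + 3 = 18.
This cut is saturated, so no flow can exceed 18.

18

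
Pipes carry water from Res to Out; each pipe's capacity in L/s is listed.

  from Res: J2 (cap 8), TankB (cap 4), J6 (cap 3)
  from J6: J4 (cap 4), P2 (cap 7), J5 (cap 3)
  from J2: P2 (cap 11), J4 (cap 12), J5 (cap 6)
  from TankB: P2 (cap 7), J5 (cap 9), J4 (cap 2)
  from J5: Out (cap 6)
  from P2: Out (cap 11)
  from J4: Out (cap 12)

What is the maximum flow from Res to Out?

Augment Res→J6→J5→Out: bottleneck 3, flow now 3.
Augment Res→J2→J5→Out: bottleneck 3, flow now 6.
Augment Res→J2→P2→Out: bottleneck 5, flow now 11.
Augment Res→TankB→P2→Out: bottleneck 4, flow now 15.
No augmenting path remains; maximum flow = 15.
In the residual graph, reachable from Res: {Res}.
Min-cut edges: Res→J6 (3), Res→J2 (8), Res→TankB (4); capacity 3 + 8 + 4 = 15.
This cut is saturated, so no flow can exceed 15.

15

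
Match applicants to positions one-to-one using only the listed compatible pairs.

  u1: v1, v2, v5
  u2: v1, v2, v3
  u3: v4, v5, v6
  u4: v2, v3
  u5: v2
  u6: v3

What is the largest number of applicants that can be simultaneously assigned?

5

Unit-capacity flow: source→left, listed edges, right→sink; max matching = max flow.
Augmenting path u1→v1 (+1); matched 1.
Augmenting path u2→v2 (+1); matched 2.
Augmenting path u3→v4 (+1); matched 3.
Augmenting path u4→v3 (+1); matched 4.
Augmenting path u5→v2→u2→v1→u1→v5 (+1); matched 5.
No augmenting path remains; maximum matching = 5.
König certificate: {u1, u2, u3, v2, v3} is a vertex cover of size 5 (every listed pair touches it), so no matching can be larger.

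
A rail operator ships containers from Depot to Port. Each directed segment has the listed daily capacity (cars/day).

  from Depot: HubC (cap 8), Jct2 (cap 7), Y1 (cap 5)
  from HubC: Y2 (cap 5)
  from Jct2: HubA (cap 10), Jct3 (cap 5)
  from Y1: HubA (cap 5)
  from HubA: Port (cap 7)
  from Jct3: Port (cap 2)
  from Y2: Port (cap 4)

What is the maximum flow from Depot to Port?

13

Augment Depot→HubC→Y2→Port: bottleneck 4, flow now 4.
Augment Depot→Jct2→HubA→Port: bottleneck 7, flow now 11.
Augment Depot→Y1→HubA→Jct2→Jct3→Port: bottleneck 2, flow now 13. (uses reverse residual edge)
No augmenting path remains; maximum flow = 13.
In the residual graph, reachable from Depot: {Depot, HubC, Jct2, Y1, HubA, Jct3, Y2}.
Min-cut edges: HubA→Port (7), Jct3→Port (2), Y2→Port (4); capacity 7 + 2 + 4 = 13.
This cut is saturated, so no flow can exceed 13.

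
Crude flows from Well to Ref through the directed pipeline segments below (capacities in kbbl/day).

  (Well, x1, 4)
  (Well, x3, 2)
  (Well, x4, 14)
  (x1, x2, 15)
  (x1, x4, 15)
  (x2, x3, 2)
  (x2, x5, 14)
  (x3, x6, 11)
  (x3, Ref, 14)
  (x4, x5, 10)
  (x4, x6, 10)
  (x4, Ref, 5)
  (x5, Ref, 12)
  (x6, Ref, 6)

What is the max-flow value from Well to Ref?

20

Augment Well→x3→Ref: bottleneck 2, flow now 2.
Augment Well→x4→Ref: bottleneck 5, flow now 7.
Augment Well→x4→x5→Ref: bottleneck 9, flow now 16.
Augment Well→x1→x2→x3→Ref: bottleneck 2, flow now 18.
Augment Well→x1→x2→x5→Ref: bottleneck 2, flow now 20.
No augmenting path remains; maximum flow = 20.
In the residual graph, reachable from Well: {Well}.
Min-cut edges: Well→x1 (4), Well→x3 (2), Well→x4 (14); capacity 4 + 2 + 14 = 20.
This cut is saturated, so no flow can exceed 20.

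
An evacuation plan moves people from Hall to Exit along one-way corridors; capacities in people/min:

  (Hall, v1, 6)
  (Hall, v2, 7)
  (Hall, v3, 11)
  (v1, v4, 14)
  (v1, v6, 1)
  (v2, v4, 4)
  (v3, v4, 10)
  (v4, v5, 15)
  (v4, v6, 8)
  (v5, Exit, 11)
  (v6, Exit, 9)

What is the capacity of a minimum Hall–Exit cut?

20

Augment Hall→v1→v6→Exit: bottleneck 1, flow now 1.
Augment Hall→v1→v4→v5→Exit: bottleneck 5, flow now 6.
Augment Hall→v2→v4→v5→Exit: bottleneck 4, flow now 10.
Augment Hall→v3→v4→v5→Exit: bottleneck 2, flow now 12.
Augment Hall→v3→v4→v6→Exit: bottleneck 8, flow now 20.
No augmenting path remains; maximum flow = 20.
By max-flow min-cut, the minimum cut capacity equals the max flow.
In the residual graph, reachable from Hall: {Hall, v2, v3}.
Min-cut edges: Hall→v1 (6), v2→v4 (4), v3→v4 (10); capacity 6 + 4 + 10 = 20.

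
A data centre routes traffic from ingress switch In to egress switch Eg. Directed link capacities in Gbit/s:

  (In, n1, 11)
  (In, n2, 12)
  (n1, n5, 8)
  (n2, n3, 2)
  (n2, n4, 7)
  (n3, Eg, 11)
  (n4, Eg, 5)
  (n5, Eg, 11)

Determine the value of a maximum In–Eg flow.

Augment In→n1→n5→Eg: bottleneck 8, flow now 8.
Augment In→n2→n3→Eg: bottleneck 2, flow now 10.
Augment In→n2→n4→Eg: bottleneck 5, flow now 15.
No augmenting path remains; maximum flow = 15.
In the residual graph, reachable from In: {In, n1, n2, n4}.
Min-cut edges: n1→n5 (8), n2→n3 (2), n4→Eg (5); capacity 8 + 2 + 5 = 15.
This cut is saturated, so no flow can exceed 15.

15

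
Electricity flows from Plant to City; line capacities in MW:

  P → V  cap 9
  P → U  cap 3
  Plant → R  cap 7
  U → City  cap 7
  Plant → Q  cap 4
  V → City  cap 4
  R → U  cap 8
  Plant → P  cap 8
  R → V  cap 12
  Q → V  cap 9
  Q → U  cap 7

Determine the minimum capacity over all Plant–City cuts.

Augment Plant→P→U→City: bottleneck 3, flow now 3.
Augment Plant→P→V→City: bottleneck 4, flow now 7.
Augment Plant→Q→U→City: bottleneck 4, flow now 11.
No augmenting path remains; maximum flow = 11.
By max-flow min-cut, the minimum cut capacity equals the max flow.
In the residual graph, reachable from Plant: {Plant, P, Q, R, U, V}.
Min-cut edges: U→City (7), V→City (4); capacity 7 + 4 = 11.

11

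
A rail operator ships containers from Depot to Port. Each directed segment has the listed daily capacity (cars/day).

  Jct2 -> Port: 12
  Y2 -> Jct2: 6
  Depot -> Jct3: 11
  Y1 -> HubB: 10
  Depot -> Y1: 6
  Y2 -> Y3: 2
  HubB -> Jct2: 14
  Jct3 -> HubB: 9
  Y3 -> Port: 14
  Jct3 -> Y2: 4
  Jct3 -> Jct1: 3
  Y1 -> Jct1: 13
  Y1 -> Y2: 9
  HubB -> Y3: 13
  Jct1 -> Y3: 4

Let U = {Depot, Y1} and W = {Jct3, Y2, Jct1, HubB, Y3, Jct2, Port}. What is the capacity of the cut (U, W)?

Edges leaving {Depot, Y1}: Depot→Jct3 (11), Y1→Y2 (9), Y1→Jct1 (13), Y1→HubB (10).
Cut capacity = 11 + 9 + 13 + 10 = 43.

43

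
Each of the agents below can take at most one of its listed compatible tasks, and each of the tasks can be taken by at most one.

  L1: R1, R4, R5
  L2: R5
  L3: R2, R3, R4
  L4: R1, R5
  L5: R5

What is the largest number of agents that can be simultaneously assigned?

4

Unit-capacity flow: source→left, listed edges, right→sink; max matching = max flow.
Augmenting path L1→R1 (+1); matched 1.
Augmenting path L2→R5 (+1); matched 2.
Augmenting path L3→R2 (+1); matched 3.
Augmenting path L4→R1→L1→R4 (+1); matched 4.
No augmenting path remains; maximum matching = 4.
König certificate: {L1, L3, L4, R5} is a vertex cover of size 4 (every listed pair touches it), so no matching can be larger.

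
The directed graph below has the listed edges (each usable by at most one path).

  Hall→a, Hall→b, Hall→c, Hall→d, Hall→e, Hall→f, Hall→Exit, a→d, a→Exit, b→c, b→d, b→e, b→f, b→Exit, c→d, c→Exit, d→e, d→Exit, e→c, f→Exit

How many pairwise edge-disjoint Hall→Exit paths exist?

Assign every edge capacity 1; by Menger, the answer equals the max flow.
Path Hall→Exit (+1); total 1.
Path Hall→a→Exit (+1); total 2.
Path Hall→b→Exit (+1); total 3.
Path Hall→c→Exit (+1); total 4.
Path Hall→d→Exit (+1); total 5.
Path Hall→f→Exit (+1); total 6.
No residual Hall→Exit path; max flow = 6.
Certifying cut of size 6: {Hall→Exit, Hall→a, Hall→b, Hall→f, c→Exit, d→Exit}.

6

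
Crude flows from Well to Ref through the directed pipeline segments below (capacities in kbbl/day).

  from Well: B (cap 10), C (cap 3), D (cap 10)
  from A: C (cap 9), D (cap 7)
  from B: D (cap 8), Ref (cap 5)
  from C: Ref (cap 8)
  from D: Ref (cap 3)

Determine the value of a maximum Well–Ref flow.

11

Augment Well→B→Ref: bottleneck 5, flow now 5.
Augment Well→C→Ref: bottleneck 3, flow now 8.
Augment Well→D→Ref: bottleneck 3, flow now 11.
No augmenting path remains; maximum flow = 11.
In the residual graph, reachable from Well: {Well, B, D}.
Min-cut edges: Well→C (3), B→Ref (5), D→Ref (3); capacity 3 + 5 + 3 = 11.
This cut is saturated, so no flow can exceed 11.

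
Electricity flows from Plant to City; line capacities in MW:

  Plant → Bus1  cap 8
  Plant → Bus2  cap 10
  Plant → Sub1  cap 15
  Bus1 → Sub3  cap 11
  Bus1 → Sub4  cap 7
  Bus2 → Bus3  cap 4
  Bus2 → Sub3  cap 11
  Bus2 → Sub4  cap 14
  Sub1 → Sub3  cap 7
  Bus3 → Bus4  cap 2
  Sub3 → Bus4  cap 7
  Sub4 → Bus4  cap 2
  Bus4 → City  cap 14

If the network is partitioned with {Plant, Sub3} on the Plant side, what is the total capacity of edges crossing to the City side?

40

Edges leaving {Plant, Sub3}: Plant→Bus1 (8), Plant→Bus2 (10), Plant→Sub1 (15), Sub3→Bus4 (7).
Cut capacity = 8 + 10 + 15 + 7 = 40.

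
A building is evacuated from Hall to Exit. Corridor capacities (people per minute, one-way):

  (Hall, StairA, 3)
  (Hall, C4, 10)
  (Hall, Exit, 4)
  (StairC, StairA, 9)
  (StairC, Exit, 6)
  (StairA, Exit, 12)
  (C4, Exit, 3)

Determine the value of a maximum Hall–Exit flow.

10

Augment Hall→Exit: bottleneck 4, flow now 4.
Augment Hall→StairA→Exit: bottleneck 3, flow now 7.
Augment Hall→C4→Exit: bottleneck 3, flow now 10.
No augmenting path remains; maximum flow = 10.
In the residual graph, reachable from Hall: {Hall, C4}.
Min-cut edges: Hall→StairA (3), Hall→Exit (4), C4→Exit (3); capacity 3 + 4 + 3 = 10.
This cut is saturated, so no flow can exceed 10.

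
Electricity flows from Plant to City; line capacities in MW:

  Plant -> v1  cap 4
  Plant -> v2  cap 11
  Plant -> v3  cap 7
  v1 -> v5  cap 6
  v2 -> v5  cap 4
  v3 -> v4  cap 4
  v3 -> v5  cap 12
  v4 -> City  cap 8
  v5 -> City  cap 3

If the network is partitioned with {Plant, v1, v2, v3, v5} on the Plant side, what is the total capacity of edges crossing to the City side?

Edges leaving {Plant, v1, v2, v3, v5}: v3→v4 (4), v5→City (3).
Cut capacity = 4 + 3 = 7.

7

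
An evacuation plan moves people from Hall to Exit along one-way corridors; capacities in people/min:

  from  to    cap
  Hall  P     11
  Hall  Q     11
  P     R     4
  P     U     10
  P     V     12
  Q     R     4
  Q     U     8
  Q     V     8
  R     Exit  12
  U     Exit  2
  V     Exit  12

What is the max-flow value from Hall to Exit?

Augment Hall→P→R→Exit: bottleneck 4, flow now 4.
Augment Hall→P→U→Exit: bottleneck 2, flow now 6.
Augment Hall→P→V→Exit: bottleneck 5, flow now 11.
Augment Hall→Q→R→Exit: bottleneck 4, flow now 15.
Augment Hall→Q→V→Exit: bottleneck 7, flow now 22.
No augmenting path remains; maximum flow = 22.
In the residual graph, reachable from Hall: {Hall}.
Min-cut edges: Hall→P (11), Hall→Q (11); capacity 11 + 11 = 22.
This cut is saturated, so no flow can exceed 22.

22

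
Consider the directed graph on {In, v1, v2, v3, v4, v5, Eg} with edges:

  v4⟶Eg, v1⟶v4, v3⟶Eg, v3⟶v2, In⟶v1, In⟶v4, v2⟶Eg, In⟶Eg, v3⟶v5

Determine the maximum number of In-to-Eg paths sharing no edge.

Assign every edge capacity 1; by Menger, the answer equals the max flow.
Path In→Eg (+1); total 1.
Path In→v4→Eg (+1); total 2.
No residual In→Eg path; max flow = 2.
Certifying cut of size 2: {In→Eg, v4→Eg}.

2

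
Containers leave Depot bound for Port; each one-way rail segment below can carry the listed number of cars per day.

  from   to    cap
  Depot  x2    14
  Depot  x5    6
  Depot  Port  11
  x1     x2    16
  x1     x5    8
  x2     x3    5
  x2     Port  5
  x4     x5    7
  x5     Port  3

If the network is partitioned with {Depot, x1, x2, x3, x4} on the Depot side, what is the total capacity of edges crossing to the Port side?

37

Edges leaving {Depot, x1, x2, x3, x4}: Depot→x5 (6), Depot→Port (11), x1→x5 (8), x2→Port (5), x4→x5 (7).
Cut capacity = 6 + 11 + 8 + 5 + 7 = 37.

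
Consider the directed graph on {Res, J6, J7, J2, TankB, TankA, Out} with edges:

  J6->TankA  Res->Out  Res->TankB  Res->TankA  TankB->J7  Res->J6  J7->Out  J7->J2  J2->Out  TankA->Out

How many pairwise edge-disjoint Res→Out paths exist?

Assign every edge capacity 1; by Menger, the answer equals the max flow.
Path Res→Out (+1); total 1.
Path Res→TankA→Out (+1); total 2.
Path Res→TankB→J7→Out (+1); total 3.
No residual Res→Out path; max flow = 3.
Certifying cut of size 3: {Res→Out, Res→TankB, TankA→Out}.

3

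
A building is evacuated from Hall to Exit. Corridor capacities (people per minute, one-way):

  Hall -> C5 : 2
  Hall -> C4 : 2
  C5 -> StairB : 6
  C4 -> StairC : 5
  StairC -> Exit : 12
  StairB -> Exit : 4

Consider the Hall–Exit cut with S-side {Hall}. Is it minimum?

Yes — it is a minimum cut (capacity 4).

Given cut capacity: 2 + 2 = 4.
Augment Hall→C5→StairB→Exit: bottleneck 2, flow now 2.
Augment Hall→C4→StairC→Exit: bottleneck 2, flow now 4.
No augmenting path remains; maximum flow = 4.
Cut capacity 4 equals the max flow, so it is a minimum cut.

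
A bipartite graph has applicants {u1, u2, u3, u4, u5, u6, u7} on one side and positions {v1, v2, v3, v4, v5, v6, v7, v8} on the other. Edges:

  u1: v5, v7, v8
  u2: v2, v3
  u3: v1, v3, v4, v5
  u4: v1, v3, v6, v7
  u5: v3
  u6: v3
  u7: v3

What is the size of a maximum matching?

Unit-capacity flow: source→left, listed edges, right→sink; max matching = max flow.
Augmenting path u1→v5 (+1); matched 1.
Augmenting path u2→v2 (+1); matched 2.
Augmenting path u3→v1 (+1); matched 3.
Augmenting path u4→v3 (+1); matched 4.
Augmenting path u5→v3→u4→v6 (+1); matched 5.
No augmenting path remains; maximum matching = 5.
König certificate: {u1, u2, u3, u4, v3} is a vertex cover of size 5 (every listed pair touches it), so no matching can be larger.

5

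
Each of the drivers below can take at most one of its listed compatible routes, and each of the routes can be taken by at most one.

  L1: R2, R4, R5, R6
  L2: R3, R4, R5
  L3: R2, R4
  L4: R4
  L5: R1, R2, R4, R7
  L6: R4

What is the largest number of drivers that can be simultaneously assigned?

5

Unit-capacity flow: source→left, listed edges, right→sink; max matching = max flow.
Augmenting path L1→R2 (+1); matched 1.
Augmenting path L2→R3 (+1); matched 2.
Augmenting path L3→R4 (+1); matched 3.
Augmenting path L5→R1 (+1); matched 4.
Augmenting path L4→R4→L3→R2→L1→R5 (+1); matched 5.
No augmenting path remains; maximum matching = 5.
König certificate: {L1, L2, L3, L5, R4} is a vertex cover of size 5 (every listed pair touches it), so no matching can be larger.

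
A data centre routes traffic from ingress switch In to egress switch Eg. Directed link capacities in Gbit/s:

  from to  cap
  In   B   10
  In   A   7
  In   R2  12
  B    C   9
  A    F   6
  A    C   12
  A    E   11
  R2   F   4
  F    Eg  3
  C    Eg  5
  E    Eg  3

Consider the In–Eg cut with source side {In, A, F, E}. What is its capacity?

40

Edges leaving {In, A, F, E}: In→B (10), In→R2 (12), A→C (12), F→Eg (3), E→Eg (3).
Cut capacity = 10 + 12 + 12 + 3 + 3 = 40.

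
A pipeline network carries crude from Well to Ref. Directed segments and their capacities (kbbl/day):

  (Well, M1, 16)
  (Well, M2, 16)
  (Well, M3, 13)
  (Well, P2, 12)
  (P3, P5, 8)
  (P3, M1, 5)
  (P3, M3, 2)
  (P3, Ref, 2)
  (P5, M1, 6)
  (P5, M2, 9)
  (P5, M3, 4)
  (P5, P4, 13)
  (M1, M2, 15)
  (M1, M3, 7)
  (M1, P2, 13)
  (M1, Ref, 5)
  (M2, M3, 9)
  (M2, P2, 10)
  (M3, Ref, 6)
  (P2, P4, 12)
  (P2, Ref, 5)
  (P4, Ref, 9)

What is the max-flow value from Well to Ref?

25

Augment Well→M1→Ref: bottleneck 5, flow now 5.
Augment Well→M3→Ref: bottleneck 6, flow now 11.
Augment Well→P2→Ref: bottleneck 5, flow now 16.
Augment Well→P2→P4→Ref: bottleneck 7, flow now 23.
Augment Well→M1→P2→P4→Ref: bottleneck 2, flow now 25.
No augmenting path remains; maximum flow = 25.
In the residual graph, reachable from Well: {Well, M1, M2, M3, P2, P4}.
Min-cut edges: M1→Ref (5), M3→Ref (6), P2→Ref (5), P4→Ref (9); capacity 5 + 6 + 5 + 9 = 25.
This cut is saturated, so no flow can exceed 25.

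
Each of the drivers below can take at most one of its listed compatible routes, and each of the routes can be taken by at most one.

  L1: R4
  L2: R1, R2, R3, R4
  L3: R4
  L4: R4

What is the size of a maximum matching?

Unit-capacity flow: source→left, listed edges, right→sink; max matching = max flow.
Augmenting path L1→R4 (+1); matched 1.
Augmenting path L2→R1 (+1); matched 2.
No augmenting path remains; maximum matching = 2.
König certificate: {L2, R4} is a vertex cover of size 2 (every listed pair touches it), so no matching can be larger.

2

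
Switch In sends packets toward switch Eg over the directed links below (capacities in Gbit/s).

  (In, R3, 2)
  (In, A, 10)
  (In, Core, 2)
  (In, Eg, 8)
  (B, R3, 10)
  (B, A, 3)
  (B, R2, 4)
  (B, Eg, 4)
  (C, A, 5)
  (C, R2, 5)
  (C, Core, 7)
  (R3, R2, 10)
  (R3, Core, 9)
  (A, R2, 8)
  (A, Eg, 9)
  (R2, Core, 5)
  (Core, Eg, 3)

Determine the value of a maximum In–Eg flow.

Augment In→Eg: bottleneck 8, flow now 8.
Augment In→A→Eg: bottleneck 9, flow now 17.
Augment In→Core→Eg: bottleneck 2, flow now 19.
Augment In→R3→Core→Eg: bottleneck 1, flow now 20.
No augmenting path remains; maximum flow = 20.
In the residual graph, reachable from In: {In, R3, A, R2, Core}.
Min-cut edges: In→Eg (8), A→Eg (9), Core→Eg (3); capacity 8 + 9 + 3 = 20.
This cut is saturated, so no flow can exceed 20.

20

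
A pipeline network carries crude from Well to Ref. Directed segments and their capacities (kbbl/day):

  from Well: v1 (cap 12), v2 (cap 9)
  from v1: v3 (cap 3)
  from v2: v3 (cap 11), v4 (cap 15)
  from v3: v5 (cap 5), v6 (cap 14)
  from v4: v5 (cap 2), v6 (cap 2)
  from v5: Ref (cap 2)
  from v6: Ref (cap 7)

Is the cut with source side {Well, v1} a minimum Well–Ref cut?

No — its capacity is 12, but the minimum cut has capacity 9.

Given cut capacity: 9 + 3 = 12.
Augment Well→v1→v3→v5→Ref: bottleneck 2, flow now 2.
Augment Well→v1→v3→v6→Ref: bottleneck 1, flow now 3.
Augment Well→v2→v3→v6→Ref: bottleneck 6, flow now 9.
No augmenting path remains; maximum flow = 9.
In the residual graph, reachable from Well: {Well, v1, v2, v3, v4, v5, v6}.
Min-cut edges: v5→Ref (2), v6→Ref (7); capacity 2 + 7 = 9.
Cut capacity 12 exceeds the max flow 9, so it is not minimum.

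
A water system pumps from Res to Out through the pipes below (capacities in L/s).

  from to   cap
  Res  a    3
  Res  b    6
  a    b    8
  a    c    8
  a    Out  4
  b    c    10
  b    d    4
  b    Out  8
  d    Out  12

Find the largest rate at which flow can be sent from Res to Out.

Augment Res→a→Out: bottleneck 3, flow now 3.
Augment Res→b→Out: bottleneck 6, flow now 9.
No augmenting path remains; maximum flow = 9.
In the residual graph, reachable from Res: {Res}.
Min-cut edges: Res→a (3), Res→b (6); capacity 3 + 6 = 9.
This cut is saturated, so no flow can exceed 9.

9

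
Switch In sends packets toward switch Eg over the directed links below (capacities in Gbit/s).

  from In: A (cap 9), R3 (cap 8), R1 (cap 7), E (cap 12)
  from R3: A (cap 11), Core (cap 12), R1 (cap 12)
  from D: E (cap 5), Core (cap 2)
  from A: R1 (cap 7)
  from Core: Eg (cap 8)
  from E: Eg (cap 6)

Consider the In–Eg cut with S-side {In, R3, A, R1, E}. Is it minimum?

No — its capacity is 18, but the minimum cut has capacity 14.

Given cut capacity: 12 + 6 = 18.
Augment In→E→Eg: bottleneck 6, flow now 6.
Augment In→R3→Core→Eg: bottleneck 8, flow now 14.
No augmenting path remains; maximum flow = 14.
In the residual graph, reachable from In: {In, A, R1, E}.
Min-cut edges: In→R3 (8), E→Eg (6); capacity 8 + 6 = 14.
Cut capacity 18 exceeds the max flow 14, so it is not minimum.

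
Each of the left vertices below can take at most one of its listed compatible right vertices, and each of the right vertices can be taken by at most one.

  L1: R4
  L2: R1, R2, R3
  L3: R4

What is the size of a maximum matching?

Unit-capacity flow: source→left, listed edges, right→sink; max matching = max flow.
Augmenting path L1→R4 (+1); matched 1.
Augmenting path L2→R1 (+1); matched 2.
No augmenting path remains; maximum matching = 2.
König certificate: {L2, R4} is a vertex cover of size 2 (every listed pair touches it), so no matching can be larger.

2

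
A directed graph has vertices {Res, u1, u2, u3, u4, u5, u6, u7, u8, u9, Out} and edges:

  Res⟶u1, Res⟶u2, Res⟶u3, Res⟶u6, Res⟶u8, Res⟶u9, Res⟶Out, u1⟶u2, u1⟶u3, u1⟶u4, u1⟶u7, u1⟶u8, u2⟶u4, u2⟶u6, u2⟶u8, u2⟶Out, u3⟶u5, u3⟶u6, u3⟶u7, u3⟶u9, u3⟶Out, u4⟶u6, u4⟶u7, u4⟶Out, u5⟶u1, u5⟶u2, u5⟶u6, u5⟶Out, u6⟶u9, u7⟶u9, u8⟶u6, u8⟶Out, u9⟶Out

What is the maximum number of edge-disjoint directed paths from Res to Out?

Assign every edge capacity 1; by Menger, the answer equals the max flow.
Path Res→Out (+1); total 1.
Path Res→u2→Out (+1); total 2.
Path Res→u3→Out (+1); total 3.
Path Res→u8→Out (+1); total 4.
Path Res→u9→Out (+1); total 5.
Path Res→u1→u4→Out (+1); total 6.
No residual Res→Out path; max flow = 6.
Certifying cut of size 6: {Res→Out, Res→u1, Res→u2, Res→u3, Res→u8, u9→Out}.

6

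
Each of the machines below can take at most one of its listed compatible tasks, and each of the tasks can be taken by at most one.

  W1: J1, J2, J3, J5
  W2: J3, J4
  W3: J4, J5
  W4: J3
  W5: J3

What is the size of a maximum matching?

4

Unit-capacity flow: source→left, listed edges, right→sink; max matching = max flow.
Augmenting path W1→J1 (+1); matched 1.
Augmenting path W2→J3 (+1); matched 2.
Augmenting path W3→J4 (+1); matched 3.
Augmenting path W4→J3→W2→J4→W3→J5 (+1); matched 4.
No augmenting path remains; maximum matching = 4.
König certificate: {W1, W2, W3, J3} is a vertex cover of size 4 (every listed pair touches it), so no matching can be larger.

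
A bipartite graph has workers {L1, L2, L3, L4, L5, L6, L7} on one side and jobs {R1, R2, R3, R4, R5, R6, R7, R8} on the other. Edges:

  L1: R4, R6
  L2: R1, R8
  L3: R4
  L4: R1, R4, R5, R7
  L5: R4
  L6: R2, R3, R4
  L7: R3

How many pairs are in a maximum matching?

6

Unit-capacity flow: source→left, listed edges, right→sink; max matching = max flow.
Augmenting path L1→R4 (+1); matched 1.
Augmenting path L2→R1 (+1); matched 2.
Augmenting path L4→R5 (+1); matched 3.
Augmenting path L6→R2 (+1); matched 4.
Augmenting path L7→R3 (+1); matched 5.
Augmenting path L3→R4→L1→R6 (+1); matched 6.
No augmenting path remains; maximum matching = 6.
König certificate: {L1, L2, L4, L6, L7, R4} is a vertex cover of size 6 (every listed pair touches it), so no matching can be larger.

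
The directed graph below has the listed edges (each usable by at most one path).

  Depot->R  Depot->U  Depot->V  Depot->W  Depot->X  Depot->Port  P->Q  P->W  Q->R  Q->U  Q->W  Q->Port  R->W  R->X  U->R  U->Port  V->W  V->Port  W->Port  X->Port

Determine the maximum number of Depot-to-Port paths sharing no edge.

5

Assign every edge capacity 1; by Menger, the answer equals the max flow.
Path Depot→Port (+1); total 1.
Path Depot→U→Port (+1); total 2.
Path Depot→V→Port (+1); total 3.
Path Depot→W→Port (+1); total 4.
Path Depot→X→Port (+1); total 5.
No residual Depot→Port path; max flow = 5.
Certifying cut of size 5: {Depot→Port, Depot→U, Depot→V, W→Port, X→Port}.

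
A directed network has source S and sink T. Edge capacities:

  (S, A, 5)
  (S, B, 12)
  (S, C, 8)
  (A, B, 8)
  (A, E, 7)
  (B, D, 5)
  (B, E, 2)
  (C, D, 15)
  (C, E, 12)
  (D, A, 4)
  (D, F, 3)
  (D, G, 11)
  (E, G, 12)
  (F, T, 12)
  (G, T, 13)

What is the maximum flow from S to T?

Augment S→A→E→G→T: bottleneck 5, flow now 5.
Augment S→B→D→F→T: bottleneck 3, flow now 8.
Augment S→B→D→G→T: bottleneck 2, flow now 10.
Augment S→B→E→G→T: bottleneck 2, flow now 12.
Augment S→C→D→G→T: bottleneck 4, flow now 16.
No augmenting path remains; maximum flow = 16.
In the residual graph, reachable from S: {S, A, B, C, D, E, G}.
Min-cut edges: D→F (3), G→T (13); capacity 3 + 13 = 16.
This cut is saturated, so no flow can exceed 16.

16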